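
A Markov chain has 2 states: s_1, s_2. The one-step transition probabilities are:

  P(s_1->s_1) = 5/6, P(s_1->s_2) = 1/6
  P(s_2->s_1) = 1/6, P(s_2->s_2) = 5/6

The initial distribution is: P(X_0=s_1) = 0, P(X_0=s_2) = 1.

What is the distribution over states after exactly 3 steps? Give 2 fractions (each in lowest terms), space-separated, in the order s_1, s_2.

Answer: 19/54 35/54

Derivation:
Propagating the distribution step by step (d_{t+1} = d_t * P):
d_0 = (s_1=0, s_2=1)
  d_1[s_1] = 0*5/6 + 1*1/6 = 1/6
  d_1[s_2] = 0*1/6 + 1*5/6 = 5/6
d_1 = (s_1=1/6, s_2=5/6)
  d_2[s_1] = 1/6*5/6 + 5/6*1/6 = 5/18
  d_2[s_2] = 1/6*1/6 + 5/6*5/6 = 13/18
d_2 = (s_1=5/18, s_2=13/18)
  d_3[s_1] = 5/18*5/6 + 13/18*1/6 = 19/54
  d_3[s_2] = 5/18*1/6 + 13/18*5/6 = 35/54
d_3 = (s_1=19/54, s_2=35/54)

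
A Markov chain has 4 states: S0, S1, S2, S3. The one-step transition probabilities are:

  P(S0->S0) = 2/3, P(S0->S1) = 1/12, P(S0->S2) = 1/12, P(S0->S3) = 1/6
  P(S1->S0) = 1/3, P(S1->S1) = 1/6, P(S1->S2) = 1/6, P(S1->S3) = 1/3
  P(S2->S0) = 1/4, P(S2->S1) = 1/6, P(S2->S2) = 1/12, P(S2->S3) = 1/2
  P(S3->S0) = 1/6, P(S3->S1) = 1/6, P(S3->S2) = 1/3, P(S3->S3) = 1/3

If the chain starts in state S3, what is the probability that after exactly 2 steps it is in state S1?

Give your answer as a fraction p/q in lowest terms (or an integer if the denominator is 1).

Computing P^2 by repeated multiplication:
P^1 =
  S0: [2/3, 1/12, 1/12, 1/6]
  S1: [1/3, 1/6, 1/6, 1/3]
  S2: [1/4, 1/6, 1/12, 1/2]
  S3: [1/6, 1/6, 1/3, 1/3]
P^2 =
  S0: [25/48, 1/9, 19/144, 17/72]
  S1: [3/8, 5/36, 13/72, 11/36]
  S2: [47/144, 7/48, 2/9, 11/36]
  S3: [11/36, 11/72, 13/72, 13/36]

(P^2)[S3 -> S1] = 11/72

Answer: 11/72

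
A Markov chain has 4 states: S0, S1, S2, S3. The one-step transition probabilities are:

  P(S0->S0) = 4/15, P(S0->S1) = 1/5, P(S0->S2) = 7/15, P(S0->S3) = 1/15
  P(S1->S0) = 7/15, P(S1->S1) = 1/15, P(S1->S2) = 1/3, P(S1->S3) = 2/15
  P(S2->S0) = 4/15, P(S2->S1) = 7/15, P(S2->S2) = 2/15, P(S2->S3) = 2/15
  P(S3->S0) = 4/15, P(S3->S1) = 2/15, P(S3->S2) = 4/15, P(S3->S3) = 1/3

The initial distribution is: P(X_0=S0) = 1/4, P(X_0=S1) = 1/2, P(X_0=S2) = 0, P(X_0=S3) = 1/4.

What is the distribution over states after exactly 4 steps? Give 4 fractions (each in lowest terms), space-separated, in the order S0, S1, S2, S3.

Answer: 5294/16875 16183/67500 3443/11250 3161/22500

Derivation:
Propagating the distribution step by step (d_{t+1} = d_t * P):
d_0 = (S0=1/4, S1=1/2, S2=0, S3=1/4)
  d_1[S0] = 1/4*4/15 + 1/2*7/15 + 0*4/15 + 1/4*4/15 = 11/30
  d_1[S1] = 1/4*1/5 + 1/2*1/15 + 0*7/15 + 1/4*2/15 = 7/60
  d_1[S2] = 1/4*7/15 + 1/2*1/3 + 0*2/15 + 1/4*4/15 = 7/20
  d_1[S3] = 1/4*1/15 + 1/2*2/15 + 0*2/15 + 1/4*1/3 = 1/6
d_1 = (S0=11/30, S1=7/60, S2=7/20, S3=1/6)
  d_2[S0] = 11/30*4/15 + 7/60*7/15 + 7/20*4/15 + 1/6*4/15 = 29/100
  d_2[S1] = 11/30*1/5 + 7/60*1/15 + 7/20*7/15 + 1/6*2/15 = 4/15
  d_2[S2] = 11/30*7/15 + 7/60*1/3 + 7/20*2/15 + 1/6*4/15 = 271/900
  d_2[S3] = 11/30*1/15 + 7/60*2/15 + 7/20*2/15 + 1/6*1/3 = 32/225
d_2 = (S0=29/100, S1=4/15, S2=271/900, S3=32/225)
  d_3[S0] = 29/100*4/15 + 4/15*7/15 + 271/900*4/15 + 32/225*4/15 = 8/25
  d_3[S1] = 29/100*1/5 + 4/15*1/15 + 271/900*7/15 + 32/225*2/15 = 794/3375
  d_3[S2] = 29/100*7/15 + 4/15*1/3 + 271/900*2/15 + 32/225*4/15 = 4081/13500
  d_3[S3] = 29/100*1/15 + 4/15*2/15 + 271/900*2/15 + 32/225*1/3 = 641/4500
d_3 = (S0=8/25, S1=794/3375, S2=4081/13500, S3=641/4500)
  d_4[S0] = 8/25*4/15 + 794/3375*7/15 + 4081/13500*4/15 + 641/4500*4/15 = 5294/16875
  d_4[S1] = 8/25*1/5 + 794/3375*1/15 + 4081/13500*7/15 + 641/4500*2/15 = 16183/67500
  d_4[S2] = 8/25*7/15 + 794/3375*1/3 + 4081/13500*2/15 + 641/4500*4/15 = 3443/11250
  d_4[S3] = 8/25*1/15 + 794/3375*2/15 + 4081/13500*2/15 + 641/4500*1/3 = 3161/22500
d_4 = (S0=5294/16875, S1=16183/67500, S2=3443/11250, S3=3161/22500)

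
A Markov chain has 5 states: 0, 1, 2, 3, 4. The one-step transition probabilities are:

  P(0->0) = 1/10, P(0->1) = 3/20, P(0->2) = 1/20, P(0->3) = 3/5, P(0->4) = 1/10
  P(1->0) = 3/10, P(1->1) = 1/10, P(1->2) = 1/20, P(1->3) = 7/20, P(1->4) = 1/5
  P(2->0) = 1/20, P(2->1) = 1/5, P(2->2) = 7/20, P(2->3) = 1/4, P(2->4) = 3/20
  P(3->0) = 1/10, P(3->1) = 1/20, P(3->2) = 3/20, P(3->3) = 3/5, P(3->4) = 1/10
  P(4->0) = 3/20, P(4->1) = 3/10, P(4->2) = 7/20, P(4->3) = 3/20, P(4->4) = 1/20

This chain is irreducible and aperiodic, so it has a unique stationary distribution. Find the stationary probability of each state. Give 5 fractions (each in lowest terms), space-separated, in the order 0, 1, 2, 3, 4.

Answer: 3715/30558 58/463 1891/10186 4599/10186 3545/30558

Derivation:
The stationary distribution satisfies pi = pi * P, i.e.:
  pi_0 = 1/10*pi_0 + 3/10*pi_1 + 1/20*pi_2 + 1/10*pi_3 + 3/20*pi_4
  pi_1 = 3/20*pi_0 + 1/10*pi_1 + 1/5*pi_2 + 1/20*pi_3 + 3/10*pi_4
  pi_2 = 1/20*pi_0 + 1/20*pi_1 + 7/20*pi_2 + 3/20*pi_3 + 7/20*pi_4
  pi_3 = 3/5*pi_0 + 7/20*pi_1 + 1/4*pi_2 + 3/5*pi_3 + 3/20*pi_4
  pi_4 = 1/10*pi_0 + 1/5*pi_1 + 3/20*pi_2 + 1/10*pi_3 + 1/20*pi_4
with normalization: pi_0 + pi_1 + pi_2 + pi_3 + pi_4 = 1.

Using the first 4 balance equations plus normalization, the linear system A*pi = b is:
  [-9/10, 3/10, 1/20, 1/10, 3/20] . pi = 0
  [3/20, -9/10, 1/5, 1/20, 3/10] . pi = 0
  [1/20, 1/20, -13/20, 3/20, 7/20] . pi = 0
  [3/5, 7/20, 1/4, -2/5, 3/20] . pi = 0
  [1, 1, 1, 1, 1] . pi = 1

Solving yields:
  pi_0 = 3715/30558
  pi_1 = 58/463
  pi_2 = 1891/10186
  pi_3 = 4599/10186
  pi_4 = 3545/30558

Verification (pi * P):
  3715/30558*1/10 + 58/463*3/10 + 1891/10186*1/20 + 4599/10186*1/10 + 3545/30558*3/20 = 3715/30558 = pi_0  (ok)
  3715/30558*3/20 + 58/463*1/10 + 1891/10186*1/5 + 4599/10186*1/20 + 3545/30558*3/10 = 58/463 = pi_1  (ok)
  3715/30558*1/20 + 58/463*1/20 + 1891/10186*7/20 + 4599/10186*3/20 + 3545/30558*7/20 = 1891/10186 = pi_2  (ok)
  3715/30558*3/5 + 58/463*7/20 + 1891/10186*1/4 + 4599/10186*3/5 + 3545/30558*3/20 = 4599/10186 = pi_3  (ok)
  3715/30558*1/10 + 58/463*1/5 + 1891/10186*3/20 + 4599/10186*1/10 + 3545/30558*1/20 = 3545/30558 = pi_4  (ok)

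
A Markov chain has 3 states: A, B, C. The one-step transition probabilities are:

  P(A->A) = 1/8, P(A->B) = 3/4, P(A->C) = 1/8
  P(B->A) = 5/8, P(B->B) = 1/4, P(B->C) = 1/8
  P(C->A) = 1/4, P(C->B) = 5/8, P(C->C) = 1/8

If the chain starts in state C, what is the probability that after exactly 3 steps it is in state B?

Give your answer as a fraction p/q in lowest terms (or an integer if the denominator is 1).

Computing P^3 by repeated multiplication:
P^1 =
  A: [1/8, 3/4, 1/8]
  B: [5/8, 1/4, 1/8]
  C: [1/4, 5/8, 1/8]
P^2 =
  A: [33/64, 23/64, 1/8]
  B: [17/64, 39/64, 1/8]
  C: [29/64, 27/64, 1/8]
P^3 =
  A: [41/128, 71/128, 1/8]
  B: [57/128, 55/128, 1/8]
  C: [45/128, 67/128, 1/8]

(P^3)[C -> B] = 67/128

Answer: 67/128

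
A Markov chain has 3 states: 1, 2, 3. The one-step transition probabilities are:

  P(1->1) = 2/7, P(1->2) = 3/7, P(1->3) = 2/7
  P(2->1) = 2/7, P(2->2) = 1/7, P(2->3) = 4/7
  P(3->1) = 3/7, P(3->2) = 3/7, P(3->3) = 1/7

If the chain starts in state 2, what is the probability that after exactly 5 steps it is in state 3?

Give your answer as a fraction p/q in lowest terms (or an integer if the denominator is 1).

Answer: 5644/16807

Derivation:
Computing P^5 by repeated multiplication:
P^1 =
  1: [2/7, 3/7, 2/7]
  2: [2/7, 1/7, 4/7]
  3: [3/7, 3/7, 1/7]
P^2 =
  1: [16/49, 15/49, 18/49]
  2: [18/49, 19/49, 12/49]
  3: [15/49, 15/49, 19/49]
P^3 =
  1: [116/343, 117/343, 110/343]
  2: [110/343, 109/343, 124/343]
  3: [117/343, 117/343, 109/343]
P^4 =
  1: [796/2401, 795/2401, 810/2401]
  2: [810/2401, 811/2401, 780/2401]
  3: [795/2401, 795/2401, 811/2401]
P^5 =
  1: [5612/16807, 5613/16807, 5582/16807]
  2: [5582/16807, 5581/16807, 5644/16807]
  3: [5613/16807, 5613/16807, 5581/16807]

(P^5)[2 -> 3] = 5644/16807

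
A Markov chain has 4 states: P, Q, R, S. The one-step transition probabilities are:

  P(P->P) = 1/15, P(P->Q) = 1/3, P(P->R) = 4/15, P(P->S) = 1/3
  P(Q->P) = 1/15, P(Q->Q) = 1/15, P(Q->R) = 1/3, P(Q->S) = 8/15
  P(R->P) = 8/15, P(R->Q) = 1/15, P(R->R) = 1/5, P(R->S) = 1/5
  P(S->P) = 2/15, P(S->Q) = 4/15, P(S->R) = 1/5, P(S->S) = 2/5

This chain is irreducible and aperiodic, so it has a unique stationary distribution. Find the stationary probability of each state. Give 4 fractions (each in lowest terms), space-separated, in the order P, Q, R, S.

The stationary distribution satisfies pi = pi * P, i.e.:
  pi_P = 1/15*pi_P + 1/15*pi_Q + 8/15*pi_R + 2/15*pi_S
  pi_Q = 1/3*pi_P + 1/15*pi_Q + 1/15*pi_R + 4/15*pi_S
  pi_R = 4/15*pi_P + 1/3*pi_Q + 1/5*pi_R + 1/5*pi_S
  pi_S = 1/3*pi_P + 8/15*pi_Q + 1/5*pi_R + 2/5*pi_S
with normalization: pi_P + pi_Q + pi_R + pi_S = 1.

Using the first 3 balance equations plus normalization, the linear system A*pi = b is:
  [-14/15, 1/15, 8/15, 2/15] . pi = 0
  [1/3, -14/15, 1/15, 4/15] . pi = 0
  [4/15, 1/3, -4/5, 1/5] . pi = 0
  [1, 1, 1, 1] . pi = 1

Solving yields:
  pi_P = 291/1436
  pi_Q = 139/718
  pi_R = 1031/4308
  pi_S = 785/2154

Verification (pi * P):
  291/1436*1/15 + 139/718*1/15 + 1031/4308*8/15 + 785/2154*2/15 = 291/1436 = pi_P  (ok)
  291/1436*1/3 + 139/718*1/15 + 1031/4308*1/15 + 785/2154*4/15 = 139/718 = pi_Q  (ok)
  291/1436*4/15 + 139/718*1/3 + 1031/4308*1/5 + 785/2154*1/5 = 1031/4308 = pi_R  (ok)
  291/1436*1/3 + 139/718*8/15 + 1031/4308*1/5 + 785/2154*2/5 = 785/2154 = pi_S  (ok)

Answer: 291/1436 139/718 1031/4308 785/2154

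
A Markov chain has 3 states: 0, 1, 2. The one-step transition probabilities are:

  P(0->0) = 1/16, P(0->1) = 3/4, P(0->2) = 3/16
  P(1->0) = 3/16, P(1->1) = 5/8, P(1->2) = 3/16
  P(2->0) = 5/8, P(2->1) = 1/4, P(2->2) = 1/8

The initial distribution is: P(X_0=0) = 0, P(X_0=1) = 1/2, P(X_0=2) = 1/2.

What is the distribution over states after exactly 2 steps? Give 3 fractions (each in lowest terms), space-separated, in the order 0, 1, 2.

Propagating the distribution step by step (d_{t+1} = d_t * P):
d_0 = (0=0, 1=1/2, 2=1/2)
  d_1[0] = 0*1/16 + 1/2*3/16 + 1/2*5/8 = 13/32
  d_1[1] = 0*3/4 + 1/2*5/8 + 1/2*1/4 = 7/16
  d_1[2] = 0*3/16 + 1/2*3/16 + 1/2*1/8 = 5/32
d_1 = (0=13/32, 1=7/16, 2=5/32)
  d_2[0] = 13/32*1/16 + 7/16*3/16 + 5/32*5/8 = 105/512
  d_2[1] = 13/32*3/4 + 7/16*5/8 + 5/32*1/4 = 79/128
  d_2[2] = 13/32*3/16 + 7/16*3/16 + 5/32*1/8 = 91/512
d_2 = (0=105/512, 1=79/128, 2=91/512)

Answer: 105/512 79/128 91/512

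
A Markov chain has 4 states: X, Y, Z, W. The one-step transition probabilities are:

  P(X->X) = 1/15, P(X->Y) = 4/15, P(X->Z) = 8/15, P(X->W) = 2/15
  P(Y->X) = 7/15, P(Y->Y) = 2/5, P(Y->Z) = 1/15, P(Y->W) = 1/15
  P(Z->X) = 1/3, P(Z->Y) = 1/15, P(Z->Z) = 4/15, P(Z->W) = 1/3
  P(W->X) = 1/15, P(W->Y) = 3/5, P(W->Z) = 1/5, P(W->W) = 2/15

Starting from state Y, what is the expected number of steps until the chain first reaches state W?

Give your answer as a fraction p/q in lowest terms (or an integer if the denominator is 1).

Let h_i = expected steps to first reach W from state i.
Boundary: h_W = 0.
First-step equations for the other states:
  h_X = 1 + 1/15*h_X + 4/15*h_Y + 8/15*h_Z + 2/15*h_W
  h_Y = 1 + 7/15*h_X + 2/5*h_Y + 1/15*h_Z + 1/15*h_W
  h_Z = 1 + 1/3*h_X + 1/15*h_Y + 4/15*h_Z + 1/3*h_W

Substituting h_W = 0 and rearranging gives the linear system (I - Q) h = 1:
  [14/15, -4/15, -8/15] . (h_X, h_Y, h_Z) = 1
  [-7/15, 3/5, -1/15] . (h_X, h_Y, h_Z) = 1
  [-1/3, -1/15, 11/15] . (h_X, h_Y, h_Z) = 1

Solving yields:
  h_X = 1695/314
  h_Y = 1995/314
  h_Z = 690/157

Starting state is Y, so the expected hitting time is h_Y = 1995/314.

Answer: 1995/314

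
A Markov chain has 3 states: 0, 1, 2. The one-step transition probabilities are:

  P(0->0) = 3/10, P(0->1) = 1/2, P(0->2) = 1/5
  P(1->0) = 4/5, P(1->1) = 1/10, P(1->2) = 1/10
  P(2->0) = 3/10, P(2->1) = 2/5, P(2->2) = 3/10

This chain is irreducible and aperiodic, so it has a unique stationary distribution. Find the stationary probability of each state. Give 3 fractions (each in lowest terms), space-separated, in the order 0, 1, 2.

The stationary distribution satisfies pi = pi * P, i.e.:
  pi_0 = 3/10*pi_0 + 4/5*pi_1 + 3/10*pi_2
  pi_1 = 1/2*pi_0 + 1/10*pi_1 + 2/5*pi_2
  pi_2 = 1/5*pi_0 + 1/10*pi_1 + 3/10*pi_2
with normalization: pi_0 + pi_1 + pi_2 = 1.

Using the first 2 balance equations plus normalization, the linear system A*pi = b is:
  [-7/10, 4/5, 3/10] . pi = 0
  [1/2, -9/10, 2/5] . pi = 0
  [1, 1, 1] . pi = 1

Solving yields:
  pi_0 = 59/125
  pi_1 = 43/125
  pi_2 = 23/125

Verification (pi * P):
  59/125*3/10 + 43/125*4/5 + 23/125*3/10 = 59/125 = pi_0  (ok)
  59/125*1/2 + 43/125*1/10 + 23/125*2/5 = 43/125 = pi_1  (ok)
  59/125*1/5 + 43/125*1/10 + 23/125*3/10 = 23/125 = pi_2  (ok)

Answer: 59/125 43/125 23/125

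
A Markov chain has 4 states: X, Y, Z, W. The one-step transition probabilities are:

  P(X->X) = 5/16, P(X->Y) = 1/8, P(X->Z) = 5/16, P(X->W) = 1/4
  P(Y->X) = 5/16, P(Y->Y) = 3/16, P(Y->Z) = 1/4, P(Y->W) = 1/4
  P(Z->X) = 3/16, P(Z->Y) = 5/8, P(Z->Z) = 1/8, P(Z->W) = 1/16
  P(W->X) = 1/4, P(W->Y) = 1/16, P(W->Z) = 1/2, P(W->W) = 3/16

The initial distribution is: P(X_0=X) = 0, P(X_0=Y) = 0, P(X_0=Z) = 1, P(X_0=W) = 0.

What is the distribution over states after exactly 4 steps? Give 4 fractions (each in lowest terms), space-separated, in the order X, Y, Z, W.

Answer: 1083/4096 9009/32768 18151/65536 12039/65536

Derivation:
Propagating the distribution step by step (d_{t+1} = d_t * P):
d_0 = (X=0, Y=0, Z=1, W=0)
  d_1[X] = 0*5/16 + 0*5/16 + 1*3/16 + 0*1/4 = 3/16
  d_1[Y] = 0*1/8 + 0*3/16 + 1*5/8 + 0*1/16 = 5/8
  d_1[Z] = 0*5/16 + 0*1/4 + 1*1/8 + 0*1/2 = 1/8
  d_1[W] = 0*1/4 + 0*1/4 + 1*1/16 + 0*3/16 = 1/16
d_1 = (X=3/16, Y=5/8, Z=1/8, W=1/16)
  d_2[X] = 3/16*5/16 + 5/8*5/16 + 1/8*3/16 + 1/16*1/4 = 75/256
  d_2[Y] = 3/16*1/8 + 5/8*3/16 + 1/8*5/8 + 1/16*1/16 = 57/256
  d_2[Z] = 3/16*5/16 + 5/8*1/4 + 1/8*1/8 + 1/16*1/2 = 67/256
  d_2[W] = 3/16*1/4 + 5/8*1/4 + 1/8*1/16 + 1/16*3/16 = 57/256
d_2 = (X=75/256, Y=57/256, Z=67/256, W=57/256)
  d_3[X] = 75/256*5/16 + 57/256*5/16 + 67/256*3/16 + 57/256*1/4 = 1089/4096
  d_3[Y] = 75/256*1/8 + 57/256*3/16 + 67/256*5/8 + 57/256*1/16 = 131/512
  d_3[Z] = 75/256*5/16 + 57/256*1/4 + 67/256*1/8 + 57/256*1/2 = 1193/4096
  d_3[W] = 75/256*1/4 + 57/256*1/4 + 67/256*1/16 + 57/256*3/16 = 383/2048
d_3 = (X=1089/4096, Y=131/512, Z=1193/4096, W=383/2048)
  d_4[X] = 1089/4096*5/16 + 131/512*5/16 + 1193/4096*3/16 + 383/2048*1/4 = 1083/4096
  d_4[Y] = 1089/4096*1/8 + 131/512*3/16 + 1193/4096*5/8 + 383/2048*1/16 = 9009/32768
  d_4[Z] = 1089/4096*5/16 + 131/512*1/4 + 1193/4096*1/8 + 383/2048*1/2 = 18151/65536
  d_4[W] = 1089/4096*1/4 + 131/512*1/4 + 1193/4096*1/16 + 383/2048*3/16 = 12039/65536
d_4 = (X=1083/4096, Y=9009/32768, Z=18151/65536, W=12039/65536)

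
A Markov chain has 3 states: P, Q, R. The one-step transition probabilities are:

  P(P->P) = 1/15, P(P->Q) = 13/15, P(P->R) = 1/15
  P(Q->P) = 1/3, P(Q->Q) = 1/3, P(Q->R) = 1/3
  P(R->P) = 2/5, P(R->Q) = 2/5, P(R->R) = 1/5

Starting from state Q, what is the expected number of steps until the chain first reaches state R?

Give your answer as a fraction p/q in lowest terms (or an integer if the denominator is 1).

Answer: 19/5

Derivation:
Let h_i = expected steps to first reach R from state i.
Boundary: h_R = 0.
First-step equations for the other states:
  h_P = 1 + 1/15*h_P + 13/15*h_Q + 1/15*h_R
  h_Q = 1 + 1/3*h_P + 1/3*h_Q + 1/3*h_R

Substituting h_R = 0 and rearranging gives the linear system (I - Q) h = 1:
  [14/15, -13/15] . (h_P, h_Q) = 1
  [-1/3, 2/3] . (h_P, h_Q) = 1

Solving yields:
  h_P = 23/5
  h_Q = 19/5

Starting state is Q, so the expected hitting time is h_Q = 19/5.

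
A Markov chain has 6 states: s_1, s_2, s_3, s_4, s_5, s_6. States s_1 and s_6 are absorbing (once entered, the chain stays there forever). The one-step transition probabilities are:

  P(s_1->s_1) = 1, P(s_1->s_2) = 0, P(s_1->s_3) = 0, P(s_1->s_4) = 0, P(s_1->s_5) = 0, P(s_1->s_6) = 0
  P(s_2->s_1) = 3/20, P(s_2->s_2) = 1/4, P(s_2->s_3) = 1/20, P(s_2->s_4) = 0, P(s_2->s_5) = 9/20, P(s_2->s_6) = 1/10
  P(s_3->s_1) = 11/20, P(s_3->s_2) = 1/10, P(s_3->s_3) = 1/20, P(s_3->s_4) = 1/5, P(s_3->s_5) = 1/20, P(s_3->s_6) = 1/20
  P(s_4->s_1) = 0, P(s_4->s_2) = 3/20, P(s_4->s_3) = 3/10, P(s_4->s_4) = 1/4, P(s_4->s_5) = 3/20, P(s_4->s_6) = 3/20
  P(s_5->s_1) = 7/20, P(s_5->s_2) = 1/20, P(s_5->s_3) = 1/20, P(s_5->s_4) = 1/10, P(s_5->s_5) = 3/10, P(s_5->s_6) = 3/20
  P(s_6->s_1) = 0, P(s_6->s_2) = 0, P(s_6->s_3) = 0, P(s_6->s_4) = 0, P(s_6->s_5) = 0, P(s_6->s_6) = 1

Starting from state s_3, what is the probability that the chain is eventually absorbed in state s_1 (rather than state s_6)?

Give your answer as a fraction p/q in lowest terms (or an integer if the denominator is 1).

Answer: 447/551

Derivation:
Let a_i = P(absorbed in s_1 | start in state i).
Boundary conditions: a_s_1 = 1, a_s_6 = 0.
For each transient state i, a_i = sum_j P(i->j) * a_j:
  a_s_2 = 3/20*a_s_1 + 1/4*a_s_2 + 1/20*a_s_3 + 0*a_s_4 + 9/20*a_s_5 + 1/10*a_s_6
  a_s_3 = 11/20*a_s_1 + 1/10*a_s_2 + 1/20*a_s_3 + 1/5*a_s_4 + 1/20*a_s_5 + 1/20*a_s_6
  a_s_4 = 0*a_s_1 + 3/20*a_s_2 + 3/10*a_s_3 + 1/4*a_s_4 + 3/20*a_s_5 + 3/20*a_s_6
  a_s_5 = 7/20*a_s_1 + 1/20*a_s_2 + 1/20*a_s_3 + 1/10*a_s_4 + 3/10*a_s_5 + 3/20*a_s_6

Substituting a_s_1 = 1 and a_s_6 = 0, rearrange to (I - Q) a = r where r[i] = P(i -> s_1):
  [3/4, -1/20, 0, -9/20] . (a_s_2, a_s_3, a_s_4, a_s_5) = 3/20
  [-1/10, 19/20, -1/5, -1/20] . (a_s_2, a_s_3, a_s_4, a_s_5) = 11/20
  [-3/20, -3/10, 3/4, -3/20] . (a_s_2, a_s_3, a_s_4, a_s_5) = 0
  [-1/20, -1/20, -1/10, 7/10] . (a_s_2, a_s_3, a_s_4, a_s_5) = 7/20

Solving yields:
  a_s_2 = 10684/15979
  a_s_3 = 447/551
  a_s_4 = 9530/15979
  a_s_5 = 11040/15979

Starting state is s_3, so the absorption probability is a_s_3 = 447/551.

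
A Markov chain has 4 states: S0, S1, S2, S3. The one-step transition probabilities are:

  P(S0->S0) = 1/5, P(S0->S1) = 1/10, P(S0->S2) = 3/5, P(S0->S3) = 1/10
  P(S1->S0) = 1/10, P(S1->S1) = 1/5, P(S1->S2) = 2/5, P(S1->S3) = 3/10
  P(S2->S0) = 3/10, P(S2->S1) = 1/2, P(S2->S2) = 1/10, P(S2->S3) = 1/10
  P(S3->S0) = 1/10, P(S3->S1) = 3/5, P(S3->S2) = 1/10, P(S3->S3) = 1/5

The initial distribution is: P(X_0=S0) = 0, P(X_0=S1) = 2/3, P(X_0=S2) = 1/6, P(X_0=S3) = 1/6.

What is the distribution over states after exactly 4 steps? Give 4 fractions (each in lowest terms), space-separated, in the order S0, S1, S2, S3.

Answer: 1769/10000 1753/5000 17147/60000 11203/60000

Derivation:
Propagating the distribution step by step (d_{t+1} = d_t * P):
d_0 = (S0=0, S1=2/3, S2=1/6, S3=1/6)
  d_1[S0] = 0*1/5 + 2/3*1/10 + 1/6*3/10 + 1/6*1/10 = 2/15
  d_1[S1] = 0*1/10 + 2/3*1/5 + 1/6*1/2 + 1/6*3/5 = 19/60
  d_1[S2] = 0*3/5 + 2/3*2/5 + 1/6*1/10 + 1/6*1/10 = 3/10
  d_1[S3] = 0*1/10 + 2/3*3/10 + 1/6*1/10 + 1/6*1/5 = 1/4
d_1 = (S0=2/15, S1=19/60, S2=3/10, S3=1/4)
  d_2[S0] = 2/15*1/5 + 19/60*1/10 + 3/10*3/10 + 1/4*1/10 = 13/75
  d_2[S1] = 2/15*1/10 + 19/60*1/5 + 3/10*1/2 + 1/4*3/5 = 113/300
  d_2[S2] = 2/15*3/5 + 19/60*2/5 + 3/10*1/10 + 1/4*1/10 = 157/600
  d_2[S3] = 2/15*1/10 + 19/60*3/10 + 3/10*1/10 + 1/4*1/5 = 113/600
d_2 = (S0=13/75, S1=113/300, S2=157/600, S3=113/600)
  d_3[S0] = 13/75*1/5 + 113/300*1/10 + 157/600*3/10 + 113/600*1/10 = 509/3000
  d_3[S1] = 13/75*1/10 + 113/300*1/5 + 157/600*1/2 + 113/600*3/5 = 673/2000
  d_3[S2] = 13/75*3/5 + 113/300*2/5 + 157/600*1/10 + 113/600*1/10 = 899/3000
  d_3[S3] = 13/75*1/10 + 113/300*3/10 + 157/600*1/10 + 113/600*1/5 = 233/1200
d_3 = (S0=509/3000, S1=673/2000, S2=899/3000, S3=233/1200)
  d_4[S0] = 509/3000*1/5 + 673/2000*1/10 + 899/3000*3/10 + 233/1200*1/10 = 1769/10000
  d_4[S1] = 509/3000*1/10 + 673/2000*1/5 + 899/3000*1/2 + 233/1200*3/5 = 1753/5000
  d_4[S2] = 509/3000*3/5 + 673/2000*2/5 + 899/3000*1/10 + 233/1200*1/10 = 17147/60000
  d_4[S3] = 509/3000*1/10 + 673/2000*3/10 + 899/3000*1/10 + 233/1200*1/5 = 11203/60000
d_4 = (S0=1769/10000, S1=1753/5000, S2=17147/60000, S3=11203/60000)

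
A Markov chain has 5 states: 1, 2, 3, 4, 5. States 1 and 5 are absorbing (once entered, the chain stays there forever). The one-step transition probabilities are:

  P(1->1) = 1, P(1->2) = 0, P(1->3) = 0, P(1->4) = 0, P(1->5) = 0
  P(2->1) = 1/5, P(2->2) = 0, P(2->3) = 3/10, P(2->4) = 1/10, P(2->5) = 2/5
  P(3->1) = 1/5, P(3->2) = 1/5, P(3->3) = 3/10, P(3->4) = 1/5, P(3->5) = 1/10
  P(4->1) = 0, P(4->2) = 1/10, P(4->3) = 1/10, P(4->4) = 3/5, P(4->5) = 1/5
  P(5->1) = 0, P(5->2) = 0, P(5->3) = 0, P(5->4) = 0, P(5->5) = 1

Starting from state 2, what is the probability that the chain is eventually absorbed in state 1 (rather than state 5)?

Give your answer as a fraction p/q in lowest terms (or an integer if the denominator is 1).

Let a_i = P(absorbed in 1 | start in state i).
Boundary conditions: a_1 = 1, a_5 = 0.
For each transient state i, a_i = sum_j P(i->j) * a_j:
  a_2 = 1/5*a_1 + 0*a_2 + 3/10*a_3 + 1/10*a_4 + 2/5*a_5
  a_3 = 1/5*a_1 + 1/5*a_2 + 3/10*a_3 + 1/5*a_4 + 1/10*a_5
  a_4 = 0*a_1 + 1/10*a_2 + 1/10*a_3 + 3/5*a_4 + 1/5*a_5

Substituting a_1 = 1 and a_5 = 0, rearrange to (I - Q) a = r where r[i] = P(i -> 1):
  [1, -3/10, -1/10] . (a_2, a_3, a_4) = 1/5
  [-1/5, 7/10, -1/5] . (a_2, a_3, a_4) = 1/5
  [-1/10, -1/10, 2/5] . (a_2, a_3, a_4) = 0

Solving yields:
  a_2 = 6/17
  a_3 = 98/221
  a_4 = 44/221

Starting state is 2, so the absorption probability is a_2 = 6/17.

Answer: 6/17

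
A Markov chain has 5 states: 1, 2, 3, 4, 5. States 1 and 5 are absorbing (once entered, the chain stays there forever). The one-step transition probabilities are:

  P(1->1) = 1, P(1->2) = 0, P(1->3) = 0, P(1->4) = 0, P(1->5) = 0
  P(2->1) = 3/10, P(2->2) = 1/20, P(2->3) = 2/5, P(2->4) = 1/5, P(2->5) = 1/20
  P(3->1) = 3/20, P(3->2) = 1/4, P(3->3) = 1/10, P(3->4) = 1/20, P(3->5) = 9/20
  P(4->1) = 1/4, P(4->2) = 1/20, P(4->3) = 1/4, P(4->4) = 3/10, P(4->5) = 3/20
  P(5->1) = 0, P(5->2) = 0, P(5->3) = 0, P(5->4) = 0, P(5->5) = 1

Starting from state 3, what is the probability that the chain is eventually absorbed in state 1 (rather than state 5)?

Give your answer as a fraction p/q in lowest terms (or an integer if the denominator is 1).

Answer: 21/59

Derivation:
Let a_i = P(absorbed in 1 | start in state i).
Boundary conditions: a_1 = 1, a_5 = 0.
For each transient state i, a_i = sum_j P(i->j) * a_j:
  a_2 = 3/10*a_1 + 1/20*a_2 + 2/5*a_3 + 1/5*a_4 + 1/20*a_5
  a_3 = 3/20*a_1 + 1/4*a_2 + 1/10*a_3 + 1/20*a_4 + 9/20*a_5
  a_4 = 1/4*a_1 + 1/20*a_2 + 1/4*a_3 + 3/10*a_4 + 3/20*a_5

Substituting a_1 = 1 and a_5 = 0, rearrange to (I - Q) a = r where r[i] = P(i -> 1):
  [19/20, -2/5, -1/5] . (a_2, a_3, a_4) = 3/10
  [-1/4, 9/10, -1/20] . (a_2, a_3, a_4) = 3/20
  [-1/20, -1/4, 7/10] . (a_2, a_3, a_4) = 1/4

Solving yields:
  a_2 = 34/59
  a_3 = 21/59
  a_4 = 31/59

Starting state is 3, so the absorption probability is a_3 = 21/59.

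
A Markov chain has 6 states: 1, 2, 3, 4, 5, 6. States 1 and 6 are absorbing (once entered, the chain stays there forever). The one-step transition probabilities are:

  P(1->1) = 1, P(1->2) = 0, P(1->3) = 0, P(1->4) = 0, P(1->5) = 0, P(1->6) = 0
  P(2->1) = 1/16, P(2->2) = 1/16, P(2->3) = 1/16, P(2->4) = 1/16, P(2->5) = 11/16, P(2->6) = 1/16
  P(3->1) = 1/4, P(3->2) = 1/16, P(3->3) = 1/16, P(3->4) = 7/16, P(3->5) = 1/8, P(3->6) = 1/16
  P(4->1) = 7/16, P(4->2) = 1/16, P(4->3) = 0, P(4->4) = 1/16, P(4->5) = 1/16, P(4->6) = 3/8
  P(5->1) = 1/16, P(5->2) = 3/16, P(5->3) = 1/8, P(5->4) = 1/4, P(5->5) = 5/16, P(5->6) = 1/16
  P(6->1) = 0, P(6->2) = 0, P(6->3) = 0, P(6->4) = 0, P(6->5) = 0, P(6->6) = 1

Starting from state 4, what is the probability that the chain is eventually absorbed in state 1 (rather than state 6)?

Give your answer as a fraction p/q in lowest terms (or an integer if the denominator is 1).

Let a_i = P(absorbed in 1 | start in state i).
Boundary conditions: a_1 = 1, a_6 = 0.
For each transient state i, a_i = sum_j P(i->j) * a_j:
  a_2 = 1/16*a_1 + 1/16*a_2 + 1/16*a_3 + 1/16*a_4 + 11/16*a_5 + 1/16*a_6
  a_3 = 1/4*a_1 + 1/16*a_2 + 1/16*a_3 + 7/16*a_4 + 1/8*a_5 + 1/16*a_6
  a_4 = 7/16*a_1 + 1/16*a_2 + 0*a_3 + 1/16*a_4 + 1/16*a_5 + 3/8*a_6
  a_5 = 1/16*a_1 + 3/16*a_2 + 1/8*a_3 + 1/4*a_4 + 5/16*a_5 + 1/16*a_6

Substituting a_1 = 1 and a_6 = 0, rearrange to (I - Q) a = r where r[i] = P(i -> 1):
  [15/16, -1/16, -1/16, -11/16] . (a_2, a_3, a_4, a_5) = 1/16
  [-1/16, 15/16, -7/16, -1/8] . (a_2, a_3, a_4, a_5) = 1/4
  [-1/16, 0, 15/16, -1/16] . (a_2, a_3, a_4, a_5) = 7/16
  [-3/16, -1/8, -1/4, 11/16] . (a_2, a_3, a_4, a_5) = 1/16

Solving yields:
  a_2 = 14260/25981
  a_3 = 16336/25981
  a_4 = 14030/25981
  a_5 = 14323/25981

Starting state is 4, so the absorption probability is a_4 = 14030/25981.

Answer: 14030/25981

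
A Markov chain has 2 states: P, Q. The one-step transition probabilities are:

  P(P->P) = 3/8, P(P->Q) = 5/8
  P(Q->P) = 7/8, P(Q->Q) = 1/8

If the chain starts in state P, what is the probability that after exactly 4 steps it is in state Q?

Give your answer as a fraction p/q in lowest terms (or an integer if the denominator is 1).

Computing P^4 by repeated multiplication:
P^1 =
  P: [3/8, 5/8]
  Q: [7/8, 1/8]
P^2 =
  P: [11/16, 5/16]
  Q: [7/16, 9/16]
P^3 =
  P: [17/32, 15/32]
  Q: [21/32, 11/32]
P^4 =
  P: [39/64, 25/64]
  Q: [35/64, 29/64]

(P^4)[P -> Q] = 25/64

Answer: 25/64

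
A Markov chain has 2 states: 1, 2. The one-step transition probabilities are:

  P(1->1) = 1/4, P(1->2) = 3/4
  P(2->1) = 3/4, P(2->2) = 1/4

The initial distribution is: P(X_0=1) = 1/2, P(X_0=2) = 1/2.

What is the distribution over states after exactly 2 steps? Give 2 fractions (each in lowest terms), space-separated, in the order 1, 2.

Answer: 1/2 1/2

Derivation:
Propagating the distribution step by step (d_{t+1} = d_t * P):
d_0 = (1=1/2, 2=1/2)
  d_1[1] = 1/2*1/4 + 1/2*3/4 = 1/2
  d_1[2] = 1/2*3/4 + 1/2*1/4 = 1/2
d_1 = (1=1/2, 2=1/2)
  d_2[1] = 1/2*1/4 + 1/2*3/4 = 1/2
  d_2[2] = 1/2*3/4 + 1/2*1/4 = 1/2
d_2 = (1=1/2, 2=1/2)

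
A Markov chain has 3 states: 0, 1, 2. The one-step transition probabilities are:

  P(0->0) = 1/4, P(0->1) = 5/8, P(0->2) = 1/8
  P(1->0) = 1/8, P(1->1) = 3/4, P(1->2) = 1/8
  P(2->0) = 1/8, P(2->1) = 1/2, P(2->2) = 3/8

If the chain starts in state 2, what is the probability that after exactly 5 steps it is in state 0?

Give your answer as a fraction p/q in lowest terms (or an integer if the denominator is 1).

Computing P^5 by repeated multiplication:
P^1 =
  0: [1/4, 5/8, 1/8]
  1: [1/8, 3/4, 1/8]
  2: [1/8, 1/2, 3/8]
P^2 =
  0: [5/32, 11/16, 5/32]
  1: [9/64, 45/64, 5/32]
  2: [9/64, 41/64, 7/32]
P^3 =
  0: [37/256, 177/256, 21/128]
  1: [73/512, 355/512, 21/128]
  2: [73/512, 347/512, 23/128]
P^4 =
  0: [293/2048, 1415/2048, 85/512]
  1: [585/4096, 2831/4096, 85/512]
  2: [585/4096, 2815/4096, 87/512]
P^5 =
  0: [2341/16384, 11315/16384, 341/2048]
  1: [4681/32768, 22631/32768, 341/2048]
  2: [4681/32768, 22599/32768, 343/2048]

(P^5)[2 -> 0] = 4681/32768

Answer: 4681/32768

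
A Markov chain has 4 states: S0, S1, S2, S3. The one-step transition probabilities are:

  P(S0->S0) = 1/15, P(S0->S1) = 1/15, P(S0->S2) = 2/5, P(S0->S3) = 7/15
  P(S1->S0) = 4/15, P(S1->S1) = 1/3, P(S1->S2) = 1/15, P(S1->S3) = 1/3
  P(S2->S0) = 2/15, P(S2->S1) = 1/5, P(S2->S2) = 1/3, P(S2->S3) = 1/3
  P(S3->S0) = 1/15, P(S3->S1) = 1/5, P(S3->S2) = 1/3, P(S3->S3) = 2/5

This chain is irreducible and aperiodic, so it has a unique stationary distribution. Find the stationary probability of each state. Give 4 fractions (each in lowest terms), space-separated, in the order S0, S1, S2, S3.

Answer: 383/2994 316/1497 285/998 562/1497

Derivation:
The stationary distribution satisfies pi = pi * P, i.e.:
  pi_S0 = 1/15*pi_S0 + 4/15*pi_S1 + 2/15*pi_S2 + 1/15*pi_S3
  pi_S1 = 1/15*pi_S0 + 1/3*pi_S1 + 1/5*pi_S2 + 1/5*pi_S3
  pi_S2 = 2/5*pi_S0 + 1/15*pi_S1 + 1/3*pi_S2 + 1/3*pi_S3
  pi_S3 = 7/15*pi_S0 + 1/3*pi_S1 + 1/3*pi_S2 + 2/5*pi_S3
with normalization: pi_S0 + pi_S1 + pi_S2 + pi_S3 = 1.

Using the first 3 balance equations plus normalization, the linear system A*pi = b is:
  [-14/15, 4/15, 2/15, 1/15] . pi = 0
  [1/15, -2/3, 1/5, 1/5] . pi = 0
  [2/5, 1/15, -2/3, 1/3] . pi = 0
  [1, 1, 1, 1] . pi = 1

Solving yields:
  pi_S0 = 383/2994
  pi_S1 = 316/1497
  pi_S2 = 285/998
  pi_S3 = 562/1497

Verification (pi * P):
  383/2994*1/15 + 316/1497*4/15 + 285/998*2/15 + 562/1497*1/15 = 383/2994 = pi_S0  (ok)
  383/2994*1/15 + 316/1497*1/3 + 285/998*1/5 + 562/1497*1/5 = 316/1497 = pi_S1  (ok)
  383/2994*2/5 + 316/1497*1/15 + 285/998*1/3 + 562/1497*1/3 = 285/998 = pi_S2  (ok)
  383/2994*7/15 + 316/1497*1/3 + 285/998*1/3 + 562/1497*2/5 = 562/1497 = pi_S3  (ok)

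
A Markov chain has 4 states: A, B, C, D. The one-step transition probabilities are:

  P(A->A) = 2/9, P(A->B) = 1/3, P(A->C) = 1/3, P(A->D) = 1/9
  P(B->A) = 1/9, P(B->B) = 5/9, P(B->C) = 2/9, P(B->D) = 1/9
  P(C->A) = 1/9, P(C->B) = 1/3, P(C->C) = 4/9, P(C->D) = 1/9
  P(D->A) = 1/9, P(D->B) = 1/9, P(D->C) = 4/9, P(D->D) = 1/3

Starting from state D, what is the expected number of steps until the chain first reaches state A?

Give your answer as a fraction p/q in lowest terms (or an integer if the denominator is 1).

Answer: 9

Derivation:
Let h_i = expected steps to first reach A from state i.
Boundary: h_A = 0.
First-step equations for the other states:
  h_B = 1 + 1/9*h_A + 5/9*h_B + 2/9*h_C + 1/9*h_D
  h_C = 1 + 1/9*h_A + 1/3*h_B + 4/9*h_C + 1/9*h_D
  h_D = 1 + 1/9*h_A + 1/9*h_B + 4/9*h_C + 1/3*h_D

Substituting h_A = 0 and rearranging gives the linear system (I - Q) h = 1:
  [4/9, -2/9, -1/9] . (h_B, h_C, h_D) = 1
  [-1/3, 5/9, -1/9] . (h_B, h_C, h_D) = 1
  [-1/9, -4/9, 2/3] . (h_B, h_C, h_D) = 1

Solving yields:
  h_B = 9
  h_C = 9
  h_D = 9

Starting state is D, so the expected hitting time is h_D = 9.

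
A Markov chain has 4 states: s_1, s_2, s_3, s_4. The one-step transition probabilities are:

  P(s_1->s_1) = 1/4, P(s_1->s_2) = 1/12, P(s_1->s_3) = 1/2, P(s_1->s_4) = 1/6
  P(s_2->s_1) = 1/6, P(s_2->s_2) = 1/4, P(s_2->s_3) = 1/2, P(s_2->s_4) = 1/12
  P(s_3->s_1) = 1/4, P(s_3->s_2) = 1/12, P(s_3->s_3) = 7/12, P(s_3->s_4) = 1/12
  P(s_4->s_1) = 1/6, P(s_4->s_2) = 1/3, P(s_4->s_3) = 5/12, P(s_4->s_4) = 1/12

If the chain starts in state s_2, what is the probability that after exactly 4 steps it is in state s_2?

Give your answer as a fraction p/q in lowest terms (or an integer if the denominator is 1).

Computing P^4 by repeated multiplication:
P^1 =
  s_1: [1/4, 1/12, 1/2, 1/6]
  s_2: [1/6, 1/4, 1/2, 1/12]
  s_3: [1/4, 1/12, 7/12, 1/12]
  s_4: [1/6, 1/3, 5/12, 1/12]
P^2 =
  s_1: [11/48, 5/36, 19/36, 5/48]
  s_2: [2/9, 7/48, 77/144, 7/72]
  s_3: [17/72, 17/144, 13/24, 5/48]
  s_4: [31/144, 23/144, 19/36, 7/72]
P^3 =
  s_1: [397/1728, 229/1728, 925/1728, 59/576]
  s_2: [397/1728, 19/144, 103/192, 11/108]
  s_3: [25/108, 223/1728, 103/192, 89/864]
  s_4: [395/1728, 29/216, 463/864, 175/1728]
P^4 =
  s_1: [2389/10368, 2717/20736, 2779/5184, 2125/20736]
  s_2: [1195/5184, 113/864, 11119/20736, 2125/20736]
  s_3: [4783/20736, 677/5184, 11117/20736, 133/1296]
  s_4: [4777/20736, 2717/20736, 11119/20736, 2123/20736]

(P^4)[s_2 -> s_2] = 113/864

Answer: 113/864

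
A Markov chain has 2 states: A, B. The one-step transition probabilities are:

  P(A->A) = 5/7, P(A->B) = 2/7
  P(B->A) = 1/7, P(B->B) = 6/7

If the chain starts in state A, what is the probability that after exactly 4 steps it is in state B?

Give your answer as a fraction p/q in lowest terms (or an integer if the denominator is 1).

Computing P^4 by repeated multiplication:
P^1 =
  A: [5/7, 2/7]
  B: [1/7, 6/7]
P^2 =
  A: [27/49, 22/49]
  B: [11/49, 38/49]
P^3 =
  A: [157/343, 186/343]
  B: [93/343, 250/343]
P^4 =
  A: [971/2401, 1430/2401]
  B: [715/2401, 1686/2401]

(P^4)[A -> B] = 1430/2401

Answer: 1430/2401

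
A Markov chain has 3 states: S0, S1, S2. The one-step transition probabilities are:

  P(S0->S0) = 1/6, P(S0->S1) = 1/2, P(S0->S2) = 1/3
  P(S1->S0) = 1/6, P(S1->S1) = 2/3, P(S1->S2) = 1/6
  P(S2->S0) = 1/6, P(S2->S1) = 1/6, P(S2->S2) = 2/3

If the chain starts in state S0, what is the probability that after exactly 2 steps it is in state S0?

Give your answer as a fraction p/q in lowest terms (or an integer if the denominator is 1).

Computing P^2 by repeated multiplication:
P^1 =
  S0: [1/6, 1/2, 1/3]
  S1: [1/6, 2/3, 1/6]
  S2: [1/6, 1/6, 2/3]
P^2 =
  S0: [1/6, 17/36, 13/36]
  S1: [1/6, 5/9, 5/18]
  S2: [1/6, 11/36, 19/36]

(P^2)[S0 -> S0] = 1/6

Answer: 1/6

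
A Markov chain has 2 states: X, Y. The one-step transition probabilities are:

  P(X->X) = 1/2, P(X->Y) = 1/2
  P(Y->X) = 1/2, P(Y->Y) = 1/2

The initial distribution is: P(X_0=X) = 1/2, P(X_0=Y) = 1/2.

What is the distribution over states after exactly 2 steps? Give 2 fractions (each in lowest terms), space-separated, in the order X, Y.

Propagating the distribution step by step (d_{t+1} = d_t * P):
d_0 = (X=1/2, Y=1/2)
  d_1[X] = 1/2*1/2 + 1/2*1/2 = 1/2
  d_1[Y] = 1/2*1/2 + 1/2*1/2 = 1/2
d_1 = (X=1/2, Y=1/2)
  d_2[X] = 1/2*1/2 + 1/2*1/2 = 1/2
  d_2[Y] = 1/2*1/2 + 1/2*1/2 = 1/2
d_2 = (X=1/2, Y=1/2)

Answer: 1/2 1/2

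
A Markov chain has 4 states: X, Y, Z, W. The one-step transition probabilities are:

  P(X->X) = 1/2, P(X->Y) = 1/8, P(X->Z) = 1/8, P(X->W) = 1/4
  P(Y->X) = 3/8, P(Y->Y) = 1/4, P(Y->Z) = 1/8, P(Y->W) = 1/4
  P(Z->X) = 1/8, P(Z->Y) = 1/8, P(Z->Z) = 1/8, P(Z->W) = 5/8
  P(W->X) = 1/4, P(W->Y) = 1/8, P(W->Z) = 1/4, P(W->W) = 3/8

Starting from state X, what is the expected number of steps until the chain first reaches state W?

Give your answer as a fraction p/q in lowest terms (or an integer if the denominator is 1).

Let h_i = expected steps to first reach W from state i.
Boundary: h_W = 0.
First-step equations for the other states:
  h_X = 1 + 1/2*h_X + 1/8*h_Y + 1/8*h_Z + 1/4*h_W
  h_Y = 1 + 3/8*h_X + 1/4*h_Y + 1/8*h_Z + 1/4*h_W
  h_Z = 1 + 1/8*h_X + 1/8*h_Y + 1/8*h_Z + 5/8*h_W

Substituting h_W = 0 and rearranging gives the linear system (I - Q) h = 1:
  [1/2, -1/8, -1/8] . (h_X, h_Y, h_Z) = 1
  [-3/8, 3/4, -1/8] . (h_X, h_Y, h_Z) = 1
  [-1/8, -1/8, 7/8] . (h_X, h_Y, h_Z) = 1

Solving yields:
  h_X = 64/19
  h_Y = 64/19
  h_Z = 40/19

Starting state is X, so the expected hitting time is h_X = 64/19.

Answer: 64/19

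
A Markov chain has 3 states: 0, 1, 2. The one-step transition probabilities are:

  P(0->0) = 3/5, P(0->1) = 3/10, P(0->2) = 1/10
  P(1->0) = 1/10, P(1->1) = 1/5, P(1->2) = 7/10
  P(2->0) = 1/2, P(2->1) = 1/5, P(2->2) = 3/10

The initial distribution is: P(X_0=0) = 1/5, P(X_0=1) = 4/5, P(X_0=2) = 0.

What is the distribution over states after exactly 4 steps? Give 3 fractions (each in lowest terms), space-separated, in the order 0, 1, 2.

Answer: 5603/12500 3069/12500 957/3125

Derivation:
Propagating the distribution step by step (d_{t+1} = d_t * P):
d_0 = (0=1/5, 1=4/5, 2=0)
  d_1[0] = 1/5*3/5 + 4/5*1/10 + 0*1/2 = 1/5
  d_1[1] = 1/5*3/10 + 4/5*1/5 + 0*1/5 = 11/50
  d_1[2] = 1/5*1/10 + 4/5*7/10 + 0*3/10 = 29/50
d_1 = (0=1/5, 1=11/50, 2=29/50)
  d_2[0] = 1/5*3/5 + 11/50*1/10 + 29/50*1/2 = 54/125
  d_2[1] = 1/5*3/10 + 11/50*1/5 + 29/50*1/5 = 11/50
  d_2[2] = 1/5*1/10 + 11/50*7/10 + 29/50*3/10 = 87/250
d_2 = (0=54/125, 1=11/50, 2=87/250)
  d_3[0] = 54/125*3/5 + 11/50*1/10 + 87/250*1/2 = 569/1250
  d_3[1] = 54/125*3/10 + 11/50*1/5 + 87/250*1/5 = 152/625
  d_3[2] = 54/125*1/10 + 11/50*7/10 + 87/250*3/10 = 377/1250
d_3 = (0=569/1250, 1=152/625, 2=377/1250)
  d_4[0] = 569/1250*3/5 + 152/625*1/10 + 377/1250*1/2 = 5603/12500
  d_4[1] = 569/1250*3/10 + 152/625*1/5 + 377/1250*1/5 = 3069/12500
  d_4[2] = 569/1250*1/10 + 152/625*7/10 + 377/1250*3/10 = 957/3125
d_4 = (0=5603/12500, 1=3069/12500, 2=957/3125)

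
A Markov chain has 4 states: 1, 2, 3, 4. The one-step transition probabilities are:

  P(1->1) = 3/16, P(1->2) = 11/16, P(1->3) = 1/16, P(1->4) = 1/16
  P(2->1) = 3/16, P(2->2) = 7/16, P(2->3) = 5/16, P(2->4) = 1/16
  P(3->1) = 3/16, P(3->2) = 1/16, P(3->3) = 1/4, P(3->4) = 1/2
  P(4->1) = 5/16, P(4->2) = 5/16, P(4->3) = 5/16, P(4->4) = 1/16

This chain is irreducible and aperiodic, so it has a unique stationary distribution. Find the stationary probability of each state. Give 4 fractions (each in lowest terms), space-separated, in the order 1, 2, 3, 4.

Answer: 115/551 415/1102 135/551 187/1102

Derivation:
The stationary distribution satisfies pi = pi * P, i.e.:
  pi_1 = 3/16*pi_1 + 3/16*pi_2 + 3/16*pi_3 + 5/16*pi_4
  pi_2 = 11/16*pi_1 + 7/16*pi_2 + 1/16*pi_3 + 5/16*pi_4
  pi_3 = 1/16*pi_1 + 5/16*pi_2 + 1/4*pi_3 + 5/16*pi_4
  pi_4 = 1/16*pi_1 + 1/16*pi_2 + 1/2*pi_3 + 1/16*pi_4
with normalization: pi_1 + pi_2 + pi_3 + pi_4 = 1.

Using the first 3 balance equations plus normalization, the linear system A*pi = b is:
  [-13/16, 3/16, 3/16, 5/16] . pi = 0
  [11/16, -9/16, 1/16, 5/16] . pi = 0
  [1/16, 5/16, -3/4, 5/16] . pi = 0
  [1, 1, 1, 1] . pi = 1

Solving yields:
  pi_1 = 115/551
  pi_2 = 415/1102
  pi_3 = 135/551
  pi_4 = 187/1102

Verification (pi * P):
  115/551*3/16 + 415/1102*3/16 + 135/551*3/16 + 187/1102*5/16 = 115/551 = pi_1  (ok)
  115/551*11/16 + 415/1102*7/16 + 135/551*1/16 + 187/1102*5/16 = 415/1102 = pi_2  (ok)
  115/551*1/16 + 415/1102*5/16 + 135/551*1/4 + 187/1102*5/16 = 135/551 = pi_3  (ok)
  115/551*1/16 + 415/1102*1/16 + 135/551*1/2 + 187/1102*1/16 = 187/1102 = pi_4  (ok)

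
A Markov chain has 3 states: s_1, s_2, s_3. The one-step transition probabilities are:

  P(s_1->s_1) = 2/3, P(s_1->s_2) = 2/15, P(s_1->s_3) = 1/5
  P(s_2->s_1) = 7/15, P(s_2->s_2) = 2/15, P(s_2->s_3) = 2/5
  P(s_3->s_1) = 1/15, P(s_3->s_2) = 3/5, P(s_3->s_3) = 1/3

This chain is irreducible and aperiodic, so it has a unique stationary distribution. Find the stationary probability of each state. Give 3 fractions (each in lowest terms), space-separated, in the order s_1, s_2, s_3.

The stationary distribution satisfies pi = pi * P, i.e.:
  pi_s_1 = 2/3*pi_s_1 + 7/15*pi_s_2 + 1/15*pi_s_3
  pi_s_2 = 2/15*pi_s_1 + 2/15*pi_s_2 + 3/5*pi_s_3
  pi_s_3 = 1/5*pi_s_1 + 2/5*pi_s_2 + 1/3*pi_s_3
with normalization: pi_s_1 + pi_s_2 + pi_s_3 = 1.

Using the first 2 balance equations plus normalization, the linear system A*pi = b is:
  [-1/3, 7/15, 1/15] . pi = 0
  [2/15, -13/15, 3/5] . pi = 0
  [1, 1, 1] . pi = 1

Solving yields:
  pi_s_1 = 38/87
  pi_s_2 = 47/174
  pi_s_3 = 17/58

Verification (pi * P):
  38/87*2/3 + 47/174*7/15 + 17/58*1/15 = 38/87 = pi_s_1  (ok)
  38/87*2/15 + 47/174*2/15 + 17/58*3/5 = 47/174 = pi_s_2  (ok)
  38/87*1/5 + 47/174*2/5 + 17/58*1/3 = 17/58 = pi_s_3  (ok)

Answer: 38/87 47/174 17/58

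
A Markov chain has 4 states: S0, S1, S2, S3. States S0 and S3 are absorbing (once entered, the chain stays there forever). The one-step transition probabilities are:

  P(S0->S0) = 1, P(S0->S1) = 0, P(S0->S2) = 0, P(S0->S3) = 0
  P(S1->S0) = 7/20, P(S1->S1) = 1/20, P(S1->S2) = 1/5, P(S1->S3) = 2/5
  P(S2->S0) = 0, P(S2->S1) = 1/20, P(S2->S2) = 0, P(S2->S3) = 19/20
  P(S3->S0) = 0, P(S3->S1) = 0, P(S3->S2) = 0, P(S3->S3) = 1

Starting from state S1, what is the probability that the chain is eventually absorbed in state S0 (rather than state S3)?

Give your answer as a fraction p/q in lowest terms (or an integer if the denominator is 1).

Let a_i = P(absorbed in S0 | start in state i).
Boundary conditions: a_S0 = 1, a_S3 = 0.
For each transient state i, a_i = sum_j P(i->j) * a_j:
  a_S1 = 7/20*a_S0 + 1/20*a_S1 + 1/5*a_S2 + 2/5*a_S3
  a_S2 = 0*a_S0 + 1/20*a_S1 + 0*a_S2 + 19/20*a_S3

Substituting a_S0 = 1 and a_S3 = 0, rearrange to (I - Q) a = r where r[i] = P(i -> S0):
  [19/20, -1/5] . (a_S1, a_S2) = 7/20
  [-1/20, 1] . (a_S1, a_S2) = 0

Solving yields:
  a_S1 = 35/94
  a_S2 = 7/376

Starting state is S1, so the absorption probability is a_S1 = 35/94.

Answer: 35/94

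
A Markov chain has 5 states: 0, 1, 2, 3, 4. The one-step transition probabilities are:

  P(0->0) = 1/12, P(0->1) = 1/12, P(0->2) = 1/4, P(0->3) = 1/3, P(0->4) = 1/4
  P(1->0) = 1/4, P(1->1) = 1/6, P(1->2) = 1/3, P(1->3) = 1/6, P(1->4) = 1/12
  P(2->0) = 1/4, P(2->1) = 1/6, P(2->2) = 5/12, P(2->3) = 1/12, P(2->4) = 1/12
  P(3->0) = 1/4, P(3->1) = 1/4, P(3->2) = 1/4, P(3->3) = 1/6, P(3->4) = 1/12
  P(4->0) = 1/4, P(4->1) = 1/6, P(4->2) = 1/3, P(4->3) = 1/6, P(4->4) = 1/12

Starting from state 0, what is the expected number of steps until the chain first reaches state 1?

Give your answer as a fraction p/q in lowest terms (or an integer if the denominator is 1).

Let h_i = expected steps to first reach 1 from state i.
Boundary: h_1 = 0.
First-step equations for the other states:
  h_0 = 1 + 1/12*h_0 + 1/12*h_1 + 1/4*h_2 + 1/3*h_3 + 1/4*h_4
  h_2 = 1 + 1/4*h_0 + 1/6*h_1 + 5/12*h_2 + 1/12*h_3 + 1/12*h_4
  h_3 = 1 + 1/4*h_0 + 1/4*h_1 + 1/4*h_2 + 1/6*h_3 + 1/12*h_4
  h_4 = 1 + 1/4*h_0 + 1/6*h_1 + 1/3*h_2 + 1/6*h_3 + 1/12*h_4

Substituting h_1 = 0 and rearranging gives the linear system (I - Q) h = 1:
  [11/12, -1/4, -1/3, -1/4] . (h_0, h_2, h_3, h_4) = 1
  [-1/4, 7/12, -1/12, -1/12] . (h_0, h_2, h_3, h_4) = 1
  [-1/4, -1/4, 5/6, -1/12] . (h_0, h_2, h_3, h_4) = 1
  [-1/4, -1/3, -1/6, 11/12] . (h_0, h_2, h_3, h_4) = 1

Solving yields:
  h_0 = 5826/899
  h_2 = 5544/899
  h_3 = 5040/899
  h_4 = 5502/899

Starting state is 0, so the expected hitting time is h_0 = 5826/899.

Answer: 5826/899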